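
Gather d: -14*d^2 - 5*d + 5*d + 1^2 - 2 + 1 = -14*d^2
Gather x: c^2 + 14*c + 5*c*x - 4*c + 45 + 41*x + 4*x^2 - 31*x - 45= c^2 + 10*c + 4*x^2 + x*(5*c + 10)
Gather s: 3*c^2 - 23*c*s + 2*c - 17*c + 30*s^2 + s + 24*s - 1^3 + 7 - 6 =3*c^2 - 15*c + 30*s^2 + s*(25 - 23*c)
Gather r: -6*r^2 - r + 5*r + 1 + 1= -6*r^2 + 4*r + 2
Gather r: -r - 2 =-r - 2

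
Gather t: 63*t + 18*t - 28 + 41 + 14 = 81*t + 27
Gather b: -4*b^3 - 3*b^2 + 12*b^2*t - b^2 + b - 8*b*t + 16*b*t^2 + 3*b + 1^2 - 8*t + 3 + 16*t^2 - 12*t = -4*b^3 + b^2*(12*t - 4) + b*(16*t^2 - 8*t + 4) + 16*t^2 - 20*t + 4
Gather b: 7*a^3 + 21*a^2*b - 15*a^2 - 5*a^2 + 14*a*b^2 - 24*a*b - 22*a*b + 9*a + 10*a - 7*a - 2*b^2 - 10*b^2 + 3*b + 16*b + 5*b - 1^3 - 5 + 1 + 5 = 7*a^3 - 20*a^2 + 12*a + b^2*(14*a - 12) + b*(21*a^2 - 46*a + 24)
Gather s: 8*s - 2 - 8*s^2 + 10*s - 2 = -8*s^2 + 18*s - 4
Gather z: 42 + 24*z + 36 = 24*z + 78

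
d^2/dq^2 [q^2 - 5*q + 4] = 2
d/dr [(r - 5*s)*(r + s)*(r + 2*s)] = 3*r^2 - 4*r*s - 13*s^2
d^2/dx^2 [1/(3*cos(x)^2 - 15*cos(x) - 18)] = (4*sin(x)^4 - 51*sin(x)^2 - 45*cos(x)/4 - 15*cos(3*x)/4 - 15)/(3*(sin(x)^2 + 5*cos(x) + 5)^3)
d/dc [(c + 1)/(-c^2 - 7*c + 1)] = (-c^2 - 7*c + (c + 1)*(2*c + 7) + 1)/(c^2 + 7*c - 1)^2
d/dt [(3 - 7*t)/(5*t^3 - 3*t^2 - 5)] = (-35*t^3 + 21*t^2 + 3*t*(5*t - 2)*(7*t - 3) + 35)/(-5*t^3 + 3*t^2 + 5)^2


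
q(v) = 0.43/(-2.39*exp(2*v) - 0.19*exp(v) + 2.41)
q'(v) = 0.43*(4.78*exp(2*v) + 0.19*exp(v))/(-2.39*exp(2*v) - 0.19*exp(v) + 2.41)^2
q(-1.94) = 0.18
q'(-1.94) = 0.01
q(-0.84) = 0.23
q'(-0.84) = 0.12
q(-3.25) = 0.18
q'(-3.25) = 0.00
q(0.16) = -0.39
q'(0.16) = 2.40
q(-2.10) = 0.18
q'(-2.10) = 0.01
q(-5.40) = 0.18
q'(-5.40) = 0.00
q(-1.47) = 0.19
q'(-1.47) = 0.03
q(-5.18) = 0.18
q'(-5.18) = 0.00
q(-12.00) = 0.18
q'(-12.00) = 0.00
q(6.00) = 0.00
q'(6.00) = 0.00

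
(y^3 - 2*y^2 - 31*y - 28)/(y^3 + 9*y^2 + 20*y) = (y^2 - 6*y - 7)/(y*(y + 5))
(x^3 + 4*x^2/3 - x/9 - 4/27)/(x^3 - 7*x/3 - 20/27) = (3*x - 1)/(3*x - 5)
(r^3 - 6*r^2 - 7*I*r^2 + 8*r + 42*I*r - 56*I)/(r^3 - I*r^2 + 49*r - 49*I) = (r^2 - 6*r + 8)/(r^2 + 6*I*r + 7)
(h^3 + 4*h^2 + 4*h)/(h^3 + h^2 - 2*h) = (h + 2)/(h - 1)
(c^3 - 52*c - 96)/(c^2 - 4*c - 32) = (c^2 + 8*c + 12)/(c + 4)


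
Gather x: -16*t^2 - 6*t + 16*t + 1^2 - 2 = -16*t^2 + 10*t - 1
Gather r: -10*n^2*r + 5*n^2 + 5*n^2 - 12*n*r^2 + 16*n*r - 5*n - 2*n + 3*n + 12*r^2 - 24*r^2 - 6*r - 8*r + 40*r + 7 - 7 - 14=10*n^2 - 4*n + r^2*(-12*n - 12) + r*(-10*n^2 + 16*n + 26) - 14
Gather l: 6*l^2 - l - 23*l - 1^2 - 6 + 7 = 6*l^2 - 24*l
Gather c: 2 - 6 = -4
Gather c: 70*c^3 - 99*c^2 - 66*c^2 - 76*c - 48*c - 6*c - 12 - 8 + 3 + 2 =70*c^3 - 165*c^2 - 130*c - 15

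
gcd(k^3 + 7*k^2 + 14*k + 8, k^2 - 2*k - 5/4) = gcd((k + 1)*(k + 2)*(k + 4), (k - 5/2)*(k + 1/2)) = 1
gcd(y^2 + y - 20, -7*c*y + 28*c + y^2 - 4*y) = y - 4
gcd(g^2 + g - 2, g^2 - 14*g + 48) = 1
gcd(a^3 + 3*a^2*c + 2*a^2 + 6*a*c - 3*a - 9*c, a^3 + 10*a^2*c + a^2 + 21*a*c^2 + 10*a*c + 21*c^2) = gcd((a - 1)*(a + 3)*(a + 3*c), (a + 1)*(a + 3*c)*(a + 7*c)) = a + 3*c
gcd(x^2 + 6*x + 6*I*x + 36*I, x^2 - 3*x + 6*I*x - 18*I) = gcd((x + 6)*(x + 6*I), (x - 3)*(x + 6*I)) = x + 6*I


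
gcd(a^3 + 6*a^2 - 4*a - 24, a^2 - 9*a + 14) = a - 2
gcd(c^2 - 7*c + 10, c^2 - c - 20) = c - 5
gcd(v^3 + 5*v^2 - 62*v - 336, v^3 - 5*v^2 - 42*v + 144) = v^2 - 2*v - 48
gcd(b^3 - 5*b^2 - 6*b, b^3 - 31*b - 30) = b^2 - 5*b - 6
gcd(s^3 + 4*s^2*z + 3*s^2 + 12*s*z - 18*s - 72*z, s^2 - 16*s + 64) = 1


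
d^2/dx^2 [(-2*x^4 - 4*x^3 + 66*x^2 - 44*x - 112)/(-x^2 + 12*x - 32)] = 4*(x^3 - 24*x^2 + 192*x + 298)/(x^3 - 24*x^2 + 192*x - 512)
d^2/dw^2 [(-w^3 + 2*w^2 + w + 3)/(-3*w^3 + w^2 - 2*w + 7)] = 2*(-15*w^6 - 45*w^5 + 9*w^4 - 224*w^3 - 189*w^2 - 3*w - 103)/(27*w^9 - 27*w^8 + 63*w^7 - 226*w^6 + 168*w^5 - 285*w^4 + 533*w^3 - 231*w^2 + 294*w - 343)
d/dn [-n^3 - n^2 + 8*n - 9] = -3*n^2 - 2*n + 8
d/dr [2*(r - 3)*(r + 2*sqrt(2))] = 4*r - 6 + 4*sqrt(2)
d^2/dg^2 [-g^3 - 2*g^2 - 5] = -6*g - 4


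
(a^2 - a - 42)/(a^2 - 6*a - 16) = (-a^2 + a + 42)/(-a^2 + 6*a + 16)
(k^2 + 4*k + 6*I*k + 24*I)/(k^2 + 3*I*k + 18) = (k + 4)/(k - 3*I)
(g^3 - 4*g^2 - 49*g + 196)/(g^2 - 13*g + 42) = (g^2 + 3*g - 28)/(g - 6)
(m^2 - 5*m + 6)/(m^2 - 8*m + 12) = (m - 3)/(m - 6)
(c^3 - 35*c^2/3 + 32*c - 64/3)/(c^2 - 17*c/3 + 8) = (c^2 - 9*c + 8)/(c - 3)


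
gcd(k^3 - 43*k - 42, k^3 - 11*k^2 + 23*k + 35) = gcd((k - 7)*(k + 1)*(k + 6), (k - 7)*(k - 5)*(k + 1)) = k^2 - 6*k - 7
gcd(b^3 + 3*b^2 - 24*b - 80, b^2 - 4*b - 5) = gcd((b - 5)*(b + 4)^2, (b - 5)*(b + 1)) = b - 5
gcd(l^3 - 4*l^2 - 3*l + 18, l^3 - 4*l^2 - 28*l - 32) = l + 2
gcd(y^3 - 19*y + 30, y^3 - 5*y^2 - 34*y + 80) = y^2 + 3*y - 10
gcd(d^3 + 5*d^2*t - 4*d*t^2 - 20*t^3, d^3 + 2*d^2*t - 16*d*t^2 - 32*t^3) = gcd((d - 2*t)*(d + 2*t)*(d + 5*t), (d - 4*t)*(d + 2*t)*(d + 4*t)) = d + 2*t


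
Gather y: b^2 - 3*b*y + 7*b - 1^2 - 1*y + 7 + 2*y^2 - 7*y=b^2 + 7*b + 2*y^2 + y*(-3*b - 8) + 6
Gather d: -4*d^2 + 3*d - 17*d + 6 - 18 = -4*d^2 - 14*d - 12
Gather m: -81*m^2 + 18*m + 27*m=-81*m^2 + 45*m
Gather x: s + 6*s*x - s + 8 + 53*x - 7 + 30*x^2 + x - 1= 30*x^2 + x*(6*s + 54)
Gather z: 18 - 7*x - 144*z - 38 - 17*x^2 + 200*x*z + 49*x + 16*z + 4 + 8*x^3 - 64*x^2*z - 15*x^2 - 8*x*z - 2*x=8*x^3 - 32*x^2 + 40*x + z*(-64*x^2 + 192*x - 128) - 16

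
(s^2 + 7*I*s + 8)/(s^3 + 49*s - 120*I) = (s - I)/(s^2 - 8*I*s - 15)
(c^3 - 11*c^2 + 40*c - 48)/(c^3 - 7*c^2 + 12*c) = (c - 4)/c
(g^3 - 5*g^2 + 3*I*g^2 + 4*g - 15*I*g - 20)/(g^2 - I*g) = g - 5 + 4*I - 20*I/g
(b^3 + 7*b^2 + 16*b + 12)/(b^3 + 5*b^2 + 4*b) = (b^3 + 7*b^2 + 16*b + 12)/(b*(b^2 + 5*b + 4))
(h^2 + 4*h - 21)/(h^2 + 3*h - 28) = (h - 3)/(h - 4)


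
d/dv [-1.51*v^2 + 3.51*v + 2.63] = 3.51 - 3.02*v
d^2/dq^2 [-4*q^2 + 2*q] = -8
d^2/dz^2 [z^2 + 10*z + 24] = 2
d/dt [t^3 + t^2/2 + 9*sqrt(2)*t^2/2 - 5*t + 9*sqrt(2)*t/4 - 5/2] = 3*t^2 + t + 9*sqrt(2)*t - 5 + 9*sqrt(2)/4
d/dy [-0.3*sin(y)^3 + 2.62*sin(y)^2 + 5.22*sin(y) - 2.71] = (-0.9*sin(y)^2 + 5.24*sin(y) + 5.22)*cos(y)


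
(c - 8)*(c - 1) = c^2 - 9*c + 8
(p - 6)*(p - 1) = p^2 - 7*p + 6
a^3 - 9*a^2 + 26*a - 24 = (a - 4)*(a - 3)*(a - 2)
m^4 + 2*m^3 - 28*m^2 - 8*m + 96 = (m - 4)*(m - 2)*(m + 2)*(m + 6)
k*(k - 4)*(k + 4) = k^3 - 16*k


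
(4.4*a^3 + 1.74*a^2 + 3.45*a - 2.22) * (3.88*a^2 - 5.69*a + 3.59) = 17.072*a^5 - 18.2848*a^4 + 19.2814*a^3 - 21.9975*a^2 + 25.0173*a - 7.9698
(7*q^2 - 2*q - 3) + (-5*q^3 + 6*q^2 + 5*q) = -5*q^3 + 13*q^2 + 3*q - 3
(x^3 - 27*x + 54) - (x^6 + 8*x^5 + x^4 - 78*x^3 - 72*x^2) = -x^6 - 8*x^5 - x^4 + 79*x^3 + 72*x^2 - 27*x + 54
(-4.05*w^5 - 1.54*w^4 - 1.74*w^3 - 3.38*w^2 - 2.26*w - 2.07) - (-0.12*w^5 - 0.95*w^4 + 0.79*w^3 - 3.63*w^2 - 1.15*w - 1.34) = -3.93*w^5 - 0.59*w^4 - 2.53*w^3 + 0.25*w^2 - 1.11*w - 0.73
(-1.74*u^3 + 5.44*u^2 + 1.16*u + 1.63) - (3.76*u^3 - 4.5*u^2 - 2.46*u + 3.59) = -5.5*u^3 + 9.94*u^2 + 3.62*u - 1.96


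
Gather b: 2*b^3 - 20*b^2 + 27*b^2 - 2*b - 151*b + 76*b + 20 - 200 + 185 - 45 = 2*b^3 + 7*b^2 - 77*b - 40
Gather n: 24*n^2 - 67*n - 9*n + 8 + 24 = 24*n^2 - 76*n + 32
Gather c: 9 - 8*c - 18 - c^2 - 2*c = -c^2 - 10*c - 9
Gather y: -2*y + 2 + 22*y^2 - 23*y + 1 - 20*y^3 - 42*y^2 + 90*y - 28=-20*y^3 - 20*y^2 + 65*y - 25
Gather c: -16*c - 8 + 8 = -16*c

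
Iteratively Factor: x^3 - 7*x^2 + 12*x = (x - 3)*(x^2 - 4*x) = (x - 4)*(x - 3)*(x)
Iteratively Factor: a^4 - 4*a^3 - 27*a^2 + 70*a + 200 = (a - 5)*(a^3 + a^2 - 22*a - 40) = (a - 5)*(a + 4)*(a^2 - 3*a - 10) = (a - 5)*(a + 2)*(a + 4)*(a - 5)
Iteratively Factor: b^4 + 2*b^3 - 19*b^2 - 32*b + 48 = (b - 4)*(b^3 + 6*b^2 + 5*b - 12) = (b - 4)*(b + 4)*(b^2 + 2*b - 3) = (b - 4)*(b - 1)*(b + 4)*(b + 3)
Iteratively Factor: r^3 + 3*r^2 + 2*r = (r + 1)*(r^2 + 2*r) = (r + 1)*(r + 2)*(r)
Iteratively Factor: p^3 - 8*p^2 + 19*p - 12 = (p - 3)*(p^2 - 5*p + 4) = (p - 3)*(p - 1)*(p - 4)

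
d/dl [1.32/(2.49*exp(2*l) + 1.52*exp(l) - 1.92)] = (-6.5736*exp(l) - 2.0064)*exp(l)/(2.49*exp(2*l) + 1.52*exp(l) - 1.92)^2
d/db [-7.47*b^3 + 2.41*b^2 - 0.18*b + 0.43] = -22.41*b^2 + 4.82*b - 0.18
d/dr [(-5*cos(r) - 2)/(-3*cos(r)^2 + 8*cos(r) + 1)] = (15*cos(r)^2 + 12*cos(r) - 11)*sin(r)/(3*sin(r)^2 + 8*cos(r) - 2)^2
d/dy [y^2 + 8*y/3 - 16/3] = 2*y + 8/3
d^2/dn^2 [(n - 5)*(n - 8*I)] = 2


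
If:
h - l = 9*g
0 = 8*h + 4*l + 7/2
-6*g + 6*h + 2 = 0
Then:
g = -1/48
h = -17/48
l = -1/6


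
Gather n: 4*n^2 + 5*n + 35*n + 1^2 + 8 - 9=4*n^2 + 40*n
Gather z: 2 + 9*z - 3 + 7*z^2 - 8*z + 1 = 7*z^2 + z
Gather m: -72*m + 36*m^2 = 36*m^2 - 72*m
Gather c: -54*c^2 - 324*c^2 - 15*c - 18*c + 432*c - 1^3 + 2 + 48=-378*c^2 + 399*c + 49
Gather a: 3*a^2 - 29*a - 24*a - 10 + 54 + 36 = 3*a^2 - 53*a + 80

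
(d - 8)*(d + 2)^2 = d^3 - 4*d^2 - 28*d - 32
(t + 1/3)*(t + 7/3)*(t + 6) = t^3 + 26*t^2/3 + 151*t/9 + 14/3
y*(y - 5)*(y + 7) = y^3 + 2*y^2 - 35*y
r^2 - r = r*(r - 1)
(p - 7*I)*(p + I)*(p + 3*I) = p^3 - 3*I*p^2 + 25*p + 21*I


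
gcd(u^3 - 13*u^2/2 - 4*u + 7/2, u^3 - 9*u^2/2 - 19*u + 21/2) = u^2 - 15*u/2 + 7/2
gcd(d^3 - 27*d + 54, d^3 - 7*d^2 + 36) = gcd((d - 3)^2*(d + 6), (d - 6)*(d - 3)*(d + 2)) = d - 3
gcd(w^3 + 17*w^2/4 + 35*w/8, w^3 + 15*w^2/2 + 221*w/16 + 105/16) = w + 7/4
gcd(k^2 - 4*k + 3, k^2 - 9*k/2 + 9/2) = k - 3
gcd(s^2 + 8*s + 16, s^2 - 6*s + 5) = 1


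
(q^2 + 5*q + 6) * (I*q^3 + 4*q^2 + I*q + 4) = I*q^5 + 4*q^4 + 5*I*q^4 + 20*q^3 + 7*I*q^3 + 28*q^2 + 5*I*q^2 + 20*q + 6*I*q + 24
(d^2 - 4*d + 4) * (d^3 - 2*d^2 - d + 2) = d^5 - 6*d^4 + 11*d^3 - 2*d^2 - 12*d + 8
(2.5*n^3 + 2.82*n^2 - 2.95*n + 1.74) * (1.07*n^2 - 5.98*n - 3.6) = 2.675*n^5 - 11.9326*n^4 - 29.0201*n^3 + 9.3508*n^2 + 0.2148*n - 6.264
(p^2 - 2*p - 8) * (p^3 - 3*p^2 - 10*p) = p^5 - 5*p^4 - 12*p^3 + 44*p^2 + 80*p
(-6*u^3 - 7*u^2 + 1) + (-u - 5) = -6*u^3 - 7*u^2 - u - 4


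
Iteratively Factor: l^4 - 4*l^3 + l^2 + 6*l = (l - 3)*(l^3 - l^2 - 2*l) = l*(l - 3)*(l^2 - l - 2) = l*(l - 3)*(l - 2)*(l + 1)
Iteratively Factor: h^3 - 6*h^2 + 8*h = (h)*(h^2 - 6*h + 8) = h*(h - 2)*(h - 4)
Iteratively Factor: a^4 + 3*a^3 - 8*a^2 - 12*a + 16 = (a - 2)*(a^3 + 5*a^2 + 2*a - 8) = (a - 2)*(a + 2)*(a^2 + 3*a - 4) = (a - 2)*(a - 1)*(a + 2)*(a + 4)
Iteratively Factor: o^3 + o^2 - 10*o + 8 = (o - 2)*(o^2 + 3*o - 4) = (o - 2)*(o + 4)*(o - 1)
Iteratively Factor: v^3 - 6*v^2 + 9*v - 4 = (v - 1)*(v^2 - 5*v + 4) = (v - 4)*(v - 1)*(v - 1)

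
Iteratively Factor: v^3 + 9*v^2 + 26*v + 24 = (v + 3)*(v^2 + 6*v + 8) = (v + 3)*(v + 4)*(v + 2)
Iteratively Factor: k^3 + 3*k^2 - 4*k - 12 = (k + 3)*(k^2 - 4) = (k - 2)*(k + 3)*(k + 2)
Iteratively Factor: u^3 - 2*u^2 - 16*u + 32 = (u - 2)*(u^2 - 16) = (u - 2)*(u + 4)*(u - 4)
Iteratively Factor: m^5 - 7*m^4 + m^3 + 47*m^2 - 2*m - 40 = (m - 1)*(m^4 - 6*m^3 - 5*m^2 + 42*m + 40) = (m - 1)*(m + 1)*(m^3 - 7*m^2 + 2*m + 40) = (m - 4)*(m - 1)*(m + 1)*(m^2 - 3*m - 10) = (m - 5)*(m - 4)*(m - 1)*(m + 1)*(m + 2)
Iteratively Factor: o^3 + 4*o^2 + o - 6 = (o + 2)*(o^2 + 2*o - 3) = (o - 1)*(o + 2)*(o + 3)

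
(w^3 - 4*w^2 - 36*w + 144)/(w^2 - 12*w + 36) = (w^2 + 2*w - 24)/(w - 6)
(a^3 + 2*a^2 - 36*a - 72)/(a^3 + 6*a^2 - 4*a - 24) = (a - 6)/(a - 2)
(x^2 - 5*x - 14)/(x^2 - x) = (x^2 - 5*x - 14)/(x*(x - 1))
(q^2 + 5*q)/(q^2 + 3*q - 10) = q/(q - 2)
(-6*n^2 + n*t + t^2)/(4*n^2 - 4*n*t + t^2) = (3*n + t)/(-2*n + t)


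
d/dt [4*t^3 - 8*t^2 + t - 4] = 12*t^2 - 16*t + 1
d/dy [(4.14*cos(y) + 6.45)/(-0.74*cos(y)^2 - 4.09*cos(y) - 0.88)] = (3.0636*sin(y)^2 - 9.546*cos(y) - 25.8009)*sin(y)/(0.74*cos(y)^2 + 4.09*cos(y) + 0.88)^2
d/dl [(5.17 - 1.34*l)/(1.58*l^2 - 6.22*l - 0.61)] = (2.1172*l^2 - 16.3372*l + 32.9748)/(2.4964*l^4 - 19.6552*l^3 + 36.7608*l^2 + 7.5884*l + 0.3721)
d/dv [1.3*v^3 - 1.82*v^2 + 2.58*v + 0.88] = 3.9*v^2 - 3.64*v + 2.58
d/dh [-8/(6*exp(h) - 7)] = 48*exp(h)/(6*exp(h) - 7)^2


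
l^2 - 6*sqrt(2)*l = l*(l - 6*sqrt(2))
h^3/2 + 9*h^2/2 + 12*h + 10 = (h/2 + 1)*(h + 2)*(h + 5)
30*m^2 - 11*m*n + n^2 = (-6*m + n)*(-5*m + n)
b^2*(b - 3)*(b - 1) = b^4 - 4*b^3 + 3*b^2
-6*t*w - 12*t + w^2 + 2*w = (-6*t + w)*(w + 2)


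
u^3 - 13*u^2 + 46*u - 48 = (u - 8)*(u - 3)*(u - 2)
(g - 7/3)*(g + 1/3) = g^2 - 2*g - 7/9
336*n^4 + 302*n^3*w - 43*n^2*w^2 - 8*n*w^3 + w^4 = (-8*n + w)*(-7*n + w)*(n + w)*(6*n + w)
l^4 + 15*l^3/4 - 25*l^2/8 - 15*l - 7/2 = (l - 2)*(l + 1/4)*(l + 2)*(l + 7/2)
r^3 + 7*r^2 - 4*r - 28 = (r - 2)*(r + 2)*(r + 7)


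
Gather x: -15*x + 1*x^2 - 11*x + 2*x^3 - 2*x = 2*x^3 + x^2 - 28*x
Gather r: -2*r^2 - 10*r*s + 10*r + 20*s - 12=-2*r^2 + r*(10 - 10*s) + 20*s - 12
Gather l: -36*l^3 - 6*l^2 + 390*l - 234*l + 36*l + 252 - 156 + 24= -36*l^3 - 6*l^2 + 192*l + 120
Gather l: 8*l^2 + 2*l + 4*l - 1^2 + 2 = 8*l^2 + 6*l + 1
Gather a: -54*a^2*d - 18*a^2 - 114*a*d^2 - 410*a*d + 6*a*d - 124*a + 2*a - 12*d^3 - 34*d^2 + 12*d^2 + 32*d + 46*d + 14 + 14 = a^2*(-54*d - 18) + a*(-114*d^2 - 404*d - 122) - 12*d^3 - 22*d^2 + 78*d + 28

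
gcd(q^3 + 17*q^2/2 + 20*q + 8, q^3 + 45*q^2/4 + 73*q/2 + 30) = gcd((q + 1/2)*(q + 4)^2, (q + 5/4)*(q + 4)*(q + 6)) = q + 4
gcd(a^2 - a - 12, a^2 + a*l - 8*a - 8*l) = 1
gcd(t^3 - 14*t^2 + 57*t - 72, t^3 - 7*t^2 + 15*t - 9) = t^2 - 6*t + 9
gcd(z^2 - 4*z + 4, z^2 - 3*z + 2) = z - 2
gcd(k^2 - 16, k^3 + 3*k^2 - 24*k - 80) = k + 4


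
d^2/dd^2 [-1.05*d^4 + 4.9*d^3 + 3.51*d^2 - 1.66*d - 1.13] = -12.6*d^2 + 29.4*d + 7.02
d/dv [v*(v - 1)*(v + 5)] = 3*v^2 + 8*v - 5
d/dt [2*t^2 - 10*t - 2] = 4*t - 10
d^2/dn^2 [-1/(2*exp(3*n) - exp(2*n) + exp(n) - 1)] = (-2*(6*exp(2*n) - 2*exp(n) + 1)^2*exp(n) + (18*exp(2*n) - 4*exp(n) + 1)*(2*exp(3*n) - exp(2*n) + exp(n) - 1))*exp(n)/(2*exp(3*n) - exp(2*n) + exp(n) - 1)^3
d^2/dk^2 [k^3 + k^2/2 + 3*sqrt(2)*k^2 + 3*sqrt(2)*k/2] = 6*k + 1 + 6*sqrt(2)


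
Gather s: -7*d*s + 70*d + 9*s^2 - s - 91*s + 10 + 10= 70*d + 9*s^2 + s*(-7*d - 92) + 20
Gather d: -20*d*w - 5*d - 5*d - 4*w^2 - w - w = d*(-20*w - 10) - 4*w^2 - 2*w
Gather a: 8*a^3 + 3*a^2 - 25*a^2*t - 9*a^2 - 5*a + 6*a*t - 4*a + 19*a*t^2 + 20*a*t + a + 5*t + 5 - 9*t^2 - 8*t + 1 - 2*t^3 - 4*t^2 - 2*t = 8*a^3 + a^2*(-25*t - 6) + a*(19*t^2 + 26*t - 8) - 2*t^3 - 13*t^2 - 5*t + 6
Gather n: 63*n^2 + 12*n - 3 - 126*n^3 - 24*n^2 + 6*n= -126*n^3 + 39*n^2 + 18*n - 3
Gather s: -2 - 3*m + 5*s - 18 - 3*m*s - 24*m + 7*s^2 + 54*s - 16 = -27*m + 7*s^2 + s*(59 - 3*m) - 36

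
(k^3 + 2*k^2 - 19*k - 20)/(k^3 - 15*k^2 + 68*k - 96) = (k^2 + 6*k + 5)/(k^2 - 11*k + 24)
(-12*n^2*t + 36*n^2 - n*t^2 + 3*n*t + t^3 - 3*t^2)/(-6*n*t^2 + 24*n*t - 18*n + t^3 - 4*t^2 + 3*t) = (-12*n^2 - n*t + t^2)/(-6*n*t + 6*n + t^2 - t)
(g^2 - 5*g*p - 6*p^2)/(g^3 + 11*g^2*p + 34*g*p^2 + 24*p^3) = (g - 6*p)/(g^2 + 10*g*p + 24*p^2)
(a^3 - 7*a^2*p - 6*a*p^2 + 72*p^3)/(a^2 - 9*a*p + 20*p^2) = (-a^2 + 3*a*p + 18*p^2)/(-a + 5*p)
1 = 1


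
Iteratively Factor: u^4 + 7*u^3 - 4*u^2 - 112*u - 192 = (u + 4)*(u^3 + 3*u^2 - 16*u - 48) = (u + 3)*(u + 4)*(u^2 - 16) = (u + 3)*(u + 4)^2*(u - 4)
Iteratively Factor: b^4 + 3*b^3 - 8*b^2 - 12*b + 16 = (b - 1)*(b^3 + 4*b^2 - 4*b - 16) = (b - 2)*(b - 1)*(b^2 + 6*b + 8) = (b - 2)*(b - 1)*(b + 4)*(b + 2)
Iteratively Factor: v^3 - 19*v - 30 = (v - 5)*(v^2 + 5*v + 6) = (v - 5)*(v + 2)*(v + 3)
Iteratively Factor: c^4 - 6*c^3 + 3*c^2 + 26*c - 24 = (c + 2)*(c^3 - 8*c^2 + 19*c - 12) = (c - 4)*(c + 2)*(c^2 - 4*c + 3) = (c - 4)*(c - 3)*(c + 2)*(c - 1)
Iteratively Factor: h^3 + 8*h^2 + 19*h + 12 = (h + 4)*(h^2 + 4*h + 3) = (h + 3)*(h + 4)*(h + 1)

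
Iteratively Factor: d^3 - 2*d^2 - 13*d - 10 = (d - 5)*(d^2 + 3*d + 2) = (d - 5)*(d + 1)*(d + 2)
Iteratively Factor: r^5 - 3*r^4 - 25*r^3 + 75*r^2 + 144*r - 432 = (r + 3)*(r^4 - 6*r^3 - 7*r^2 + 96*r - 144) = (r - 4)*(r + 3)*(r^3 - 2*r^2 - 15*r + 36) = (r - 4)*(r - 3)*(r + 3)*(r^2 + r - 12) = (r - 4)*(r - 3)*(r + 3)*(r + 4)*(r - 3)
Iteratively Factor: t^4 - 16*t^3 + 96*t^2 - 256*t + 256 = (t - 4)*(t^3 - 12*t^2 + 48*t - 64) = (t - 4)^2*(t^2 - 8*t + 16) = (t - 4)^3*(t - 4)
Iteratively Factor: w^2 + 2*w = (w)*(w + 2)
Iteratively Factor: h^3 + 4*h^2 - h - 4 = (h - 1)*(h^2 + 5*h + 4) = (h - 1)*(h + 4)*(h + 1)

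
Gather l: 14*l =14*l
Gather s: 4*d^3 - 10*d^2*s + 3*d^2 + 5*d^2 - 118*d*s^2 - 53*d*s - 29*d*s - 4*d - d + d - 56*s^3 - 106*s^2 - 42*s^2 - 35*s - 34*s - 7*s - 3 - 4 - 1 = 4*d^3 + 8*d^2 - 4*d - 56*s^3 + s^2*(-118*d - 148) + s*(-10*d^2 - 82*d - 76) - 8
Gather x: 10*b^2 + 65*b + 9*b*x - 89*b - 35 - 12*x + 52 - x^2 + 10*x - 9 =10*b^2 - 24*b - x^2 + x*(9*b - 2) + 8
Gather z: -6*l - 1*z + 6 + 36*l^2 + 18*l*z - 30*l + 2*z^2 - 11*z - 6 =36*l^2 - 36*l + 2*z^2 + z*(18*l - 12)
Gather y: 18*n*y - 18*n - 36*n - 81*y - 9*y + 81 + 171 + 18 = -54*n + y*(18*n - 90) + 270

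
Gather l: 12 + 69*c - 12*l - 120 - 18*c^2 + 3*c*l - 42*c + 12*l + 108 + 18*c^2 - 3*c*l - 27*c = 0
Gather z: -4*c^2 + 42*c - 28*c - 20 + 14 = -4*c^2 + 14*c - 6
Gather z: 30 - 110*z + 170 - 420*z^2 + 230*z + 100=-420*z^2 + 120*z + 300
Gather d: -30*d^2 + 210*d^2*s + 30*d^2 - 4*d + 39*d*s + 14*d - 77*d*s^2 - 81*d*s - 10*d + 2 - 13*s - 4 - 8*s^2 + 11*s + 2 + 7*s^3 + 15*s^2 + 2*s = 210*d^2*s + d*(-77*s^2 - 42*s) + 7*s^3 + 7*s^2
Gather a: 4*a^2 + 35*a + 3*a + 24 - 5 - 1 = 4*a^2 + 38*a + 18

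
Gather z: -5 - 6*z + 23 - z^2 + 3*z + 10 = -z^2 - 3*z + 28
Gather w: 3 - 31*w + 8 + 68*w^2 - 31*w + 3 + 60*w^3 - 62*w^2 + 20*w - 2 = 60*w^3 + 6*w^2 - 42*w + 12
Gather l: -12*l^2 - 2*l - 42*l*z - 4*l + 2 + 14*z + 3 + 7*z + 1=-12*l^2 + l*(-42*z - 6) + 21*z + 6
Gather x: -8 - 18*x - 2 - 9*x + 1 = -27*x - 9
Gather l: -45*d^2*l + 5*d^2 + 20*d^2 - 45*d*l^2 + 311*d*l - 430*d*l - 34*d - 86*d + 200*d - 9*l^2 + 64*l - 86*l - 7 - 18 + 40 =25*d^2 + 80*d + l^2*(-45*d - 9) + l*(-45*d^2 - 119*d - 22) + 15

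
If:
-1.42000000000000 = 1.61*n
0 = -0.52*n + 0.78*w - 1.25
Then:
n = -0.88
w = 1.01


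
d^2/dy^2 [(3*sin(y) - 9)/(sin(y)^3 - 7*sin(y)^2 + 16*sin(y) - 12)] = 6*(-2*sin(y) + cos(2*y) + 2)/(sin(y) - 2)^4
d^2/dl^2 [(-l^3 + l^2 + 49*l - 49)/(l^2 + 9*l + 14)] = -54/(l^3 + 6*l^2 + 12*l + 8)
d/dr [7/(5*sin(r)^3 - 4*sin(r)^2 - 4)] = 7*(8 - 15*sin(r))*sin(r)*cos(r)/(-5*sin(r)^3 + 4*sin(r)^2 + 4)^2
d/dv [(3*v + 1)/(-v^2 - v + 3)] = (-3*v^2 - 3*v + (2*v + 1)*(3*v + 1) + 9)/(v^2 + v - 3)^2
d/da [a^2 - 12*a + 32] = 2*a - 12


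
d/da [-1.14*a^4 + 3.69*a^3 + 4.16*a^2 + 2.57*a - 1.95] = -4.56*a^3 + 11.07*a^2 + 8.32*a + 2.57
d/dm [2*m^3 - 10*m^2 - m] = 6*m^2 - 20*m - 1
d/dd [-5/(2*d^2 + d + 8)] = 5*(4*d + 1)/(2*d^2 + d + 8)^2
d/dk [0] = 0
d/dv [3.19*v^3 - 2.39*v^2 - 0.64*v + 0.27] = 9.57*v^2 - 4.78*v - 0.64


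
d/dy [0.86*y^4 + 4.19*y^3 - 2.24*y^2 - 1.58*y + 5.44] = 3.44*y^3 + 12.57*y^2 - 4.48*y - 1.58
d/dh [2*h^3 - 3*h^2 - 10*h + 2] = 6*h^2 - 6*h - 10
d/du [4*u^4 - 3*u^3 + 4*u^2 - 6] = u*(16*u^2 - 9*u + 8)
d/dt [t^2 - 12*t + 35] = 2*t - 12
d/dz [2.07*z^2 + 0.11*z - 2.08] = 4.14*z + 0.11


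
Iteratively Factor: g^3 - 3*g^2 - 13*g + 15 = (g - 5)*(g^2 + 2*g - 3) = (g - 5)*(g + 3)*(g - 1)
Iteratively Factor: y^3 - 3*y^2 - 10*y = (y - 5)*(y^2 + 2*y) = y*(y - 5)*(y + 2)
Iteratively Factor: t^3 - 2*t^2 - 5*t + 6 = (t + 2)*(t^2 - 4*t + 3) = (t - 3)*(t + 2)*(t - 1)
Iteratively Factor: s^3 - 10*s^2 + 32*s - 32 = (s - 4)*(s^2 - 6*s + 8) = (s - 4)*(s - 2)*(s - 4)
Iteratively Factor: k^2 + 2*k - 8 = (k - 2)*(k + 4)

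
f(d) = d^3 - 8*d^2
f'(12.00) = 240.00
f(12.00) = 576.00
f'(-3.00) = 75.00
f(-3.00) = -99.00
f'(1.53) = -17.46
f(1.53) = -15.15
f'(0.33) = -4.95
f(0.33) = -0.84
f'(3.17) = -20.57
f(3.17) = -48.54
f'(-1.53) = 31.50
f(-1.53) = -22.31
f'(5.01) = -4.86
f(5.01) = -75.05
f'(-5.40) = 173.88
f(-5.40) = -390.74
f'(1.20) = -14.88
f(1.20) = -9.79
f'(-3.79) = 103.73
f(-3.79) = -169.35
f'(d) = 3*d^2 - 16*d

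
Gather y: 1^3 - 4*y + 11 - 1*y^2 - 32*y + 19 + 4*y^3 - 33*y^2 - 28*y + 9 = 4*y^3 - 34*y^2 - 64*y + 40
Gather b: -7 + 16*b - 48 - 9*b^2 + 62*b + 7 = -9*b^2 + 78*b - 48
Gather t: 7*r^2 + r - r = 7*r^2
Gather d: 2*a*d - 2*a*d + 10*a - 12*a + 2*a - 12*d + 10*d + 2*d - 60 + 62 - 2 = 0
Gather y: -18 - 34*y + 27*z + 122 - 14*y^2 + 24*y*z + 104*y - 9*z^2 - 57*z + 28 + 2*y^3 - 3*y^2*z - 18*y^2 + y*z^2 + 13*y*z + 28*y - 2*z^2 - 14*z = 2*y^3 + y^2*(-3*z - 32) + y*(z^2 + 37*z + 98) - 11*z^2 - 44*z + 132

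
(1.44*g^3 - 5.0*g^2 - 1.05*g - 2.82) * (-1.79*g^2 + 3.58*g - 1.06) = -2.5776*g^5 + 14.1052*g^4 - 17.5469*g^3 + 6.5888*g^2 - 8.9826*g + 2.9892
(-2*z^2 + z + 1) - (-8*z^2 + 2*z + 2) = 6*z^2 - z - 1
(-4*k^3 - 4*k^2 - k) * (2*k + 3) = -8*k^4 - 20*k^3 - 14*k^2 - 3*k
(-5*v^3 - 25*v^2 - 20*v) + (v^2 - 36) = -5*v^3 - 24*v^2 - 20*v - 36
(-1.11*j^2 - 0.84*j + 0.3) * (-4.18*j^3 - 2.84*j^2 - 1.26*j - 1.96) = 4.6398*j^5 + 6.6636*j^4 + 2.5302*j^3 + 2.382*j^2 + 1.2684*j - 0.588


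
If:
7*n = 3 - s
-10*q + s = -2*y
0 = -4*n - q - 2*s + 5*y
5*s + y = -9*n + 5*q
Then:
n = 3/5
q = -1/8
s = -6/5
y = -1/40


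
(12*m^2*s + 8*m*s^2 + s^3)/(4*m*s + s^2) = (12*m^2 + 8*m*s + s^2)/(4*m + s)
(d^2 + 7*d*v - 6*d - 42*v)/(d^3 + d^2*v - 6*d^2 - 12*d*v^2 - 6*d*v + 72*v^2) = (-d - 7*v)/(-d^2 - d*v + 12*v^2)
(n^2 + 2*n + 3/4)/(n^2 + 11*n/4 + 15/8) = 2*(2*n + 1)/(4*n + 5)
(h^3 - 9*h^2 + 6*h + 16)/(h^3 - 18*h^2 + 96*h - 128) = (h + 1)/(h - 8)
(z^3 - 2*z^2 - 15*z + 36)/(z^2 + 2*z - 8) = (z^2 - 6*z + 9)/(z - 2)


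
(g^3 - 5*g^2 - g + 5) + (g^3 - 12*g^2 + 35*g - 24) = 2*g^3 - 17*g^2 + 34*g - 19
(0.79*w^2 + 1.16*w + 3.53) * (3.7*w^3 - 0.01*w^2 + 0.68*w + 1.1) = 2.923*w^5 + 4.2841*w^4 + 13.5866*w^3 + 1.6225*w^2 + 3.6764*w + 3.883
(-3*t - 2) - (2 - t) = -2*t - 4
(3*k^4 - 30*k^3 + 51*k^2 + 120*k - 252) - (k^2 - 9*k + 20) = 3*k^4 - 30*k^3 + 50*k^2 + 129*k - 272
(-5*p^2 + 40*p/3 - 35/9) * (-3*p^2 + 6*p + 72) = 15*p^4 - 70*p^3 - 805*p^2/3 + 2810*p/3 - 280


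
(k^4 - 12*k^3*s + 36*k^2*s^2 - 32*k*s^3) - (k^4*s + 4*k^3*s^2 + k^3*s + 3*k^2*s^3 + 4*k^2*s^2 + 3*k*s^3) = -k^4*s + k^4 - 4*k^3*s^2 - 13*k^3*s - 3*k^2*s^3 + 32*k^2*s^2 - 35*k*s^3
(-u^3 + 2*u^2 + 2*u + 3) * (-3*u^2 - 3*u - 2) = 3*u^5 - 3*u^4 - 10*u^3 - 19*u^2 - 13*u - 6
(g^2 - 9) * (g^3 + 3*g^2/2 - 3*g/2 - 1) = g^5 + 3*g^4/2 - 21*g^3/2 - 29*g^2/2 + 27*g/2 + 9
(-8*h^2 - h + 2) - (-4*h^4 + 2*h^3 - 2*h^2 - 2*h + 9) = 4*h^4 - 2*h^3 - 6*h^2 + h - 7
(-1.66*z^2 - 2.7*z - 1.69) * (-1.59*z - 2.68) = 2.6394*z^3 + 8.7418*z^2 + 9.9231*z + 4.5292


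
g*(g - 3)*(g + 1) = g^3 - 2*g^2 - 3*g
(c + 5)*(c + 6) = c^2 + 11*c + 30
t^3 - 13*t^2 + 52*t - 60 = (t - 6)*(t - 5)*(t - 2)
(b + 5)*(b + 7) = b^2 + 12*b + 35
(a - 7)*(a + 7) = a^2 - 49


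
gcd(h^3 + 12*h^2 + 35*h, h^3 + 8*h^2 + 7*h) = h^2 + 7*h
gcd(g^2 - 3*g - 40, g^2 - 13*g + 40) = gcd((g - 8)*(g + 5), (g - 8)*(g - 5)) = g - 8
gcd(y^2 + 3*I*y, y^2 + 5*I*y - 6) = y + 3*I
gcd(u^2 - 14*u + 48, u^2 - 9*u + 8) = u - 8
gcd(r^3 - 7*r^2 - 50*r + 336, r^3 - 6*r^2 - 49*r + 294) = r^2 + r - 42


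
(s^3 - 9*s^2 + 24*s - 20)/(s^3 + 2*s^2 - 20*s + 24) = (s - 5)/(s + 6)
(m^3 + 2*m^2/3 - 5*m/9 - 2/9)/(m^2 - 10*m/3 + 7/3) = (9*m^3 + 6*m^2 - 5*m - 2)/(3*(3*m^2 - 10*m + 7))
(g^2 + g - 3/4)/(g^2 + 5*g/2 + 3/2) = (g - 1/2)/(g + 1)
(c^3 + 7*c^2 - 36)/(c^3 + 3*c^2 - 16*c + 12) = (c + 3)/(c - 1)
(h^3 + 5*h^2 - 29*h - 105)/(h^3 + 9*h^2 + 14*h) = (h^2 - 2*h - 15)/(h*(h + 2))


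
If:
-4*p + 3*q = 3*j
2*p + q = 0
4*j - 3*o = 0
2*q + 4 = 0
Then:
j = -10/3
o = -40/9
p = 1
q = -2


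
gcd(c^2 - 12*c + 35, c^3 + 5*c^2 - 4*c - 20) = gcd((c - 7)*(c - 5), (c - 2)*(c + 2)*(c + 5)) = 1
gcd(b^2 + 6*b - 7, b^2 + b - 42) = b + 7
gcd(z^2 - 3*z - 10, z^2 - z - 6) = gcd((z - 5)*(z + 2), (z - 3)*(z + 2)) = z + 2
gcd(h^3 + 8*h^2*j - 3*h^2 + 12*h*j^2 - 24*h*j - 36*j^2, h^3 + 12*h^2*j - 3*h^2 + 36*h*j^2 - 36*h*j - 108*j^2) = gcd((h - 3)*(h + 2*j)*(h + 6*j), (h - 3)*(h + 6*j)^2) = h^2 + 6*h*j - 3*h - 18*j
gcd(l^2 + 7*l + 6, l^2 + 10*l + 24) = l + 6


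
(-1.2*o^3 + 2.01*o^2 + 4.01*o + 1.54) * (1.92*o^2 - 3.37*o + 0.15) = -2.304*o^5 + 7.9032*o^4 + 0.7455*o^3 - 10.2554*o^2 - 4.5883*o + 0.231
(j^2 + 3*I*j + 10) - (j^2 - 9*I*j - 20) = 12*I*j + 30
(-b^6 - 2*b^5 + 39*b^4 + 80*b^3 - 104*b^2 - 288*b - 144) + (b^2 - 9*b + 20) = -b^6 - 2*b^5 + 39*b^4 + 80*b^3 - 103*b^2 - 297*b - 124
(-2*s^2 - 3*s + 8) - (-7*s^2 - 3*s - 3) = 5*s^2 + 11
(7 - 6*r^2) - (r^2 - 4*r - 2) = -7*r^2 + 4*r + 9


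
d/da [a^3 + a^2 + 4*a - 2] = 3*a^2 + 2*a + 4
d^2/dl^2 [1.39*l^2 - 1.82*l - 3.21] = 2.78000000000000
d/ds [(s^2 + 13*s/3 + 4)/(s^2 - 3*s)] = 2*(-11*s^2 - 12*s + 18)/(3*s^2*(s^2 - 6*s + 9))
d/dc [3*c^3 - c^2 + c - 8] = 9*c^2 - 2*c + 1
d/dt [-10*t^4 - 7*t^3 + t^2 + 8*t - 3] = -40*t^3 - 21*t^2 + 2*t + 8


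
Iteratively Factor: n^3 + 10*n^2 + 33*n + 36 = (n + 3)*(n^2 + 7*n + 12) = (n + 3)*(n + 4)*(n + 3)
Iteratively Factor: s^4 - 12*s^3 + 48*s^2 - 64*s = (s)*(s^3 - 12*s^2 + 48*s - 64) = s*(s - 4)*(s^2 - 8*s + 16) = s*(s - 4)^2*(s - 4)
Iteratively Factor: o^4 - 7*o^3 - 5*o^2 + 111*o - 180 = (o - 3)*(o^3 - 4*o^2 - 17*o + 60) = (o - 5)*(o - 3)*(o^2 + o - 12) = (o - 5)*(o - 3)^2*(o + 4)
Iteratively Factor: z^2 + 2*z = (z + 2)*(z)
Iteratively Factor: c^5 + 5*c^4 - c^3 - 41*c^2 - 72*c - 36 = (c + 1)*(c^4 + 4*c^3 - 5*c^2 - 36*c - 36) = (c + 1)*(c + 2)*(c^3 + 2*c^2 - 9*c - 18) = (c + 1)*(c + 2)^2*(c^2 - 9) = (c + 1)*(c + 2)^2*(c + 3)*(c - 3)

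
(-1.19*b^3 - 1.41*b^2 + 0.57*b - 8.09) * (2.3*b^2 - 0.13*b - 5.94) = -2.737*b^5 - 3.0883*b^4 + 8.5629*b^3 - 10.3057*b^2 - 2.3341*b + 48.0546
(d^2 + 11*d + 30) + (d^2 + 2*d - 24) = 2*d^2 + 13*d + 6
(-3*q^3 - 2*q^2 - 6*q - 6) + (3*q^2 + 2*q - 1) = -3*q^3 + q^2 - 4*q - 7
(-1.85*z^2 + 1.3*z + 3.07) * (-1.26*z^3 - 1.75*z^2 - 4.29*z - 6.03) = 2.331*z^5 + 1.5995*z^4 + 1.7933*z^3 + 0.206000000000001*z^2 - 21.0093*z - 18.5121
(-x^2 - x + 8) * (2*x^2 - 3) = -2*x^4 - 2*x^3 + 19*x^2 + 3*x - 24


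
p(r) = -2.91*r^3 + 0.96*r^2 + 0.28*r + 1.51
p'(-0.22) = -0.56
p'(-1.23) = -15.29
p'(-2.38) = -53.74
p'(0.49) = -0.88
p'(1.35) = -13.04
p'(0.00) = 0.28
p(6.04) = -602.99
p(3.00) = -67.58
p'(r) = -8.73*r^2 + 1.92*r + 0.28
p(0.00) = 1.51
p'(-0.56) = -3.53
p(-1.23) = 8.03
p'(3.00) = -72.53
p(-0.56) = 2.17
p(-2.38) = 45.51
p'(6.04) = -306.61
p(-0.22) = 1.53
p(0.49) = 1.54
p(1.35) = -3.52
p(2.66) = -45.72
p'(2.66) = -56.38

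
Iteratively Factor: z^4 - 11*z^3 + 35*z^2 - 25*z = (z - 1)*(z^3 - 10*z^2 + 25*z) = z*(z - 1)*(z^2 - 10*z + 25) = z*(z - 5)*(z - 1)*(z - 5)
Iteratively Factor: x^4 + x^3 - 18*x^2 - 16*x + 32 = (x + 4)*(x^3 - 3*x^2 - 6*x + 8) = (x - 1)*(x + 4)*(x^2 - 2*x - 8) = (x - 1)*(x + 2)*(x + 4)*(x - 4)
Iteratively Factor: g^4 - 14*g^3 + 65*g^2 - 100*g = (g - 5)*(g^3 - 9*g^2 + 20*g) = (g - 5)^2*(g^2 - 4*g) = (g - 5)^2*(g - 4)*(g)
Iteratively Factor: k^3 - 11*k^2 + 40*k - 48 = (k - 4)*(k^2 - 7*k + 12) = (k - 4)*(k - 3)*(k - 4)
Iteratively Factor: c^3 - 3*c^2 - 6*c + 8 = (c - 1)*(c^2 - 2*c - 8) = (c - 4)*(c - 1)*(c + 2)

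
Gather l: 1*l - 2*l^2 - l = -2*l^2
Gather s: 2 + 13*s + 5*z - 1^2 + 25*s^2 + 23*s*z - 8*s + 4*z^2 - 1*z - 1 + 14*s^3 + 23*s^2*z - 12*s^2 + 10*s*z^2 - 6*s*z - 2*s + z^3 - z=14*s^3 + s^2*(23*z + 13) + s*(10*z^2 + 17*z + 3) + z^3 + 4*z^2 + 3*z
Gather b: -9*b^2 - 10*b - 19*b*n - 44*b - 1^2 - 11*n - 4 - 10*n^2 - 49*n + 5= -9*b^2 + b*(-19*n - 54) - 10*n^2 - 60*n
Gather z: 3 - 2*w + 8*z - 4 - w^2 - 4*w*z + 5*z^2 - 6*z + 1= -w^2 - 2*w + 5*z^2 + z*(2 - 4*w)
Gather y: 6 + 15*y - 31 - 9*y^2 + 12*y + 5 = -9*y^2 + 27*y - 20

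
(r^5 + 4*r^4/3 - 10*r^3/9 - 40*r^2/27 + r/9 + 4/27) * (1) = r^5 + 4*r^4/3 - 10*r^3/9 - 40*r^2/27 + r/9 + 4/27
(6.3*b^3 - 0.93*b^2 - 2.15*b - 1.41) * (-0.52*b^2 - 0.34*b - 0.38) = -3.276*b^5 - 1.6584*b^4 - 0.9598*b^3 + 1.8176*b^2 + 1.2964*b + 0.5358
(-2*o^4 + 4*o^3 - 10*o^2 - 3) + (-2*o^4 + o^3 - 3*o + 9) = -4*o^4 + 5*o^3 - 10*o^2 - 3*o + 6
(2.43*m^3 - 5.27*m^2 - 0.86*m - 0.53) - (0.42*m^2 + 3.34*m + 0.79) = 2.43*m^3 - 5.69*m^2 - 4.2*m - 1.32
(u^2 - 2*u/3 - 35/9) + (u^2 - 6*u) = 2*u^2 - 20*u/3 - 35/9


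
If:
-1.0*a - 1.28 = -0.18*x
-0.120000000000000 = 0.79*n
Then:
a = 0.18*x - 1.28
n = -0.15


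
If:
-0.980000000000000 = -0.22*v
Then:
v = 4.45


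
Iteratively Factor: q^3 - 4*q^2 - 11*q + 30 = (q - 5)*(q^2 + q - 6) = (q - 5)*(q - 2)*(q + 3)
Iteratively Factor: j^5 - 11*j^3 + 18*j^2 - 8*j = (j - 1)*(j^4 + j^3 - 10*j^2 + 8*j) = (j - 1)*(j + 4)*(j^3 - 3*j^2 + 2*j) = j*(j - 1)*(j + 4)*(j^2 - 3*j + 2) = j*(j - 2)*(j - 1)*(j + 4)*(j - 1)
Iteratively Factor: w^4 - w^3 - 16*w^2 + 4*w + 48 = (w - 4)*(w^3 + 3*w^2 - 4*w - 12) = (w - 4)*(w - 2)*(w^2 + 5*w + 6) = (w - 4)*(w - 2)*(w + 3)*(w + 2)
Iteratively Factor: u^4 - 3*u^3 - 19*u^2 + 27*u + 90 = (u - 3)*(u^3 - 19*u - 30) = (u - 3)*(u + 2)*(u^2 - 2*u - 15) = (u - 3)*(u + 2)*(u + 3)*(u - 5)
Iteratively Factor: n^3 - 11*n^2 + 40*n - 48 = (n - 3)*(n^2 - 8*n + 16) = (n - 4)*(n - 3)*(n - 4)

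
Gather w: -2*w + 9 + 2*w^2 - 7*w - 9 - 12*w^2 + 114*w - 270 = -10*w^2 + 105*w - 270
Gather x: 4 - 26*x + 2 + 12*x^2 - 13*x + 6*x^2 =18*x^2 - 39*x + 6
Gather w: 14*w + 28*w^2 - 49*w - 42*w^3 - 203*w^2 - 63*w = -42*w^3 - 175*w^2 - 98*w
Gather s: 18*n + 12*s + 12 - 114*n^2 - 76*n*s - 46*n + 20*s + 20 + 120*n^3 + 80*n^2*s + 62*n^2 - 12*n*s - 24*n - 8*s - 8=120*n^3 - 52*n^2 - 52*n + s*(80*n^2 - 88*n + 24) + 24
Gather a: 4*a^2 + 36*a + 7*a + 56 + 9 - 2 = 4*a^2 + 43*a + 63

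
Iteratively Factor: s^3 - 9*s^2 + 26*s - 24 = (s - 3)*(s^2 - 6*s + 8) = (s - 3)*(s - 2)*(s - 4)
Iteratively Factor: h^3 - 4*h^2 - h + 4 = (h + 1)*(h^2 - 5*h + 4) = (h - 4)*(h + 1)*(h - 1)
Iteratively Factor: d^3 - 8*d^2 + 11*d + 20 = (d - 5)*(d^2 - 3*d - 4) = (d - 5)*(d - 4)*(d + 1)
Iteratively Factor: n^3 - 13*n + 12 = (n - 1)*(n^2 + n - 12) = (n - 1)*(n + 4)*(n - 3)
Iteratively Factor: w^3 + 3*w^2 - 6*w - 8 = (w + 1)*(w^2 + 2*w - 8) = (w + 1)*(w + 4)*(w - 2)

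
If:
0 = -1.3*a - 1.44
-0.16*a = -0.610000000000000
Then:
No Solution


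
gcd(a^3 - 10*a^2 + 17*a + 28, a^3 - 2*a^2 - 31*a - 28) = a^2 - 6*a - 7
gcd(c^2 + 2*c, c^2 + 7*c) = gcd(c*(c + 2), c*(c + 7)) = c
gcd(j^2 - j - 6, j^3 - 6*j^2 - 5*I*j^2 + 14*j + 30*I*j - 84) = 1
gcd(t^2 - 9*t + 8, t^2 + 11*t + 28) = 1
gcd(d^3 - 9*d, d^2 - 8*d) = d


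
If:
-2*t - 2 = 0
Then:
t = -1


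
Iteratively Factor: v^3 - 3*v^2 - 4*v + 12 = (v + 2)*(v^2 - 5*v + 6) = (v - 2)*(v + 2)*(v - 3)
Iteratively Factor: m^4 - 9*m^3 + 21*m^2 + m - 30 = (m + 1)*(m^3 - 10*m^2 + 31*m - 30) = (m - 5)*(m + 1)*(m^2 - 5*m + 6) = (m - 5)*(m - 2)*(m + 1)*(m - 3)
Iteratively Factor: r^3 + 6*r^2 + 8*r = (r + 4)*(r^2 + 2*r) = (r + 2)*(r + 4)*(r)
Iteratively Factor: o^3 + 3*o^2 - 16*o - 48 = (o + 3)*(o^2 - 16) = (o + 3)*(o + 4)*(o - 4)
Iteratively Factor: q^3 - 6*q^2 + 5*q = (q)*(q^2 - 6*q + 5) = q*(q - 1)*(q - 5)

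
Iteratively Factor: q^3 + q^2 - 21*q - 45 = (q + 3)*(q^2 - 2*q - 15) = (q - 5)*(q + 3)*(q + 3)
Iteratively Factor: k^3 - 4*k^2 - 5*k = (k)*(k^2 - 4*k - 5) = k*(k - 5)*(k + 1)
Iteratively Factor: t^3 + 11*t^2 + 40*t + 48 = (t + 4)*(t^2 + 7*t + 12) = (t + 4)^2*(t + 3)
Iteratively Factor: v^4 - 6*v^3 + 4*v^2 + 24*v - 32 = (v - 2)*(v^3 - 4*v^2 - 4*v + 16) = (v - 2)*(v + 2)*(v^2 - 6*v + 8) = (v - 4)*(v - 2)*(v + 2)*(v - 2)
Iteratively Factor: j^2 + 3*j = (j)*(j + 3)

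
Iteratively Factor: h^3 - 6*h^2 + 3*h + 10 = (h + 1)*(h^2 - 7*h + 10) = (h - 5)*(h + 1)*(h - 2)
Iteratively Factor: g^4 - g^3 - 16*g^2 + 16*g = (g - 4)*(g^3 + 3*g^2 - 4*g) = (g - 4)*(g - 1)*(g^2 + 4*g) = g*(g - 4)*(g - 1)*(g + 4)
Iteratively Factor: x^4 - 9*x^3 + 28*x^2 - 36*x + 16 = (x - 2)*(x^3 - 7*x^2 + 14*x - 8) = (x - 2)*(x - 1)*(x^2 - 6*x + 8) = (x - 4)*(x - 2)*(x - 1)*(x - 2)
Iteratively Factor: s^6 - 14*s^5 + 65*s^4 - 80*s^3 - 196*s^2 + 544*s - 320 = (s + 2)*(s^5 - 16*s^4 + 97*s^3 - 274*s^2 + 352*s - 160) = (s - 5)*(s + 2)*(s^4 - 11*s^3 + 42*s^2 - 64*s + 32) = (s - 5)*(s - 2)*(s + 2)*(s^3 - 9*s^2 + 24*s - 16) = (s - 5)*(s - 4)*(s - 2)*(s + 2)*(s^2 - 5*s + 4) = (s - 5)*(s - 4)*(s - 2)*(s - 1)*(s + 2)*(s - 4)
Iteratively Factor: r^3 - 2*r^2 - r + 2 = (r - 1)*(r^2 - r - 2) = (r - 2)*(r - 1)*(r + 1)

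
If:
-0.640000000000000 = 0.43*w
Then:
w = -1.49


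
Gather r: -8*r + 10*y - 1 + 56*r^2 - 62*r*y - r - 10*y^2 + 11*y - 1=56*r^2 + r*(-62*y - 9) - 10*y^2 + 21*y - 2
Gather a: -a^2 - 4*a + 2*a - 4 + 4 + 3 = -a^2 - 2*a + 3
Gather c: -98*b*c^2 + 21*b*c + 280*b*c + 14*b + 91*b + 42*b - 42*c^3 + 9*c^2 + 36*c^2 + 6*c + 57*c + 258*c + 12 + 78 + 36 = 147*b - 42*c^3 + c^2*(45 - 98*b) + c*(301*b + 321) + 126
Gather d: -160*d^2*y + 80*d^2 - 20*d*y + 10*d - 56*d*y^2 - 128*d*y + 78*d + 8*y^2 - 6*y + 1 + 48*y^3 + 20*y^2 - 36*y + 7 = d^2*(80 - 160*y) + d*(-56*y^2 - 148*y + 88) + 48*y^3 + 28*y^2 - 42*y + 8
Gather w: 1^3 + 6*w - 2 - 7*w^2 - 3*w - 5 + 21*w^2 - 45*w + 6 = 14*w^2 - 42*w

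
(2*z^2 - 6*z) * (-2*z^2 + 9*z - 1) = -4*z^4 + 30*z^3 - 56*z^2 + 6*z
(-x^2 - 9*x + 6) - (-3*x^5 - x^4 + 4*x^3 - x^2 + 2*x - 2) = 3*x^5 + x^4 - 4*x^3 - 11*x + 8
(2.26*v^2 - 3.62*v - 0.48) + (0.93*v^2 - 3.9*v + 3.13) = 3.19*v^2 - 7.52*v + 2.65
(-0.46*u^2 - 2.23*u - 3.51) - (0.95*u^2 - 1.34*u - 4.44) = -1.41*u^2 - 0.89*u + 0.930000000000001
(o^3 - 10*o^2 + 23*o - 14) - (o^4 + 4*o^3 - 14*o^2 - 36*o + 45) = -o^4 - 3*o^3 + 4*o^2 + 59*o - 59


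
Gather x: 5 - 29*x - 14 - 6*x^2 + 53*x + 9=-6*x^2 + 24*x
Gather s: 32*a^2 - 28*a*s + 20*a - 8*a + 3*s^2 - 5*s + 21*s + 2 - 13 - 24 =32*a^2 + 12*a + 3*s^2 + s*(16 - 28*a) - 35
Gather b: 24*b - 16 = 24*b - 16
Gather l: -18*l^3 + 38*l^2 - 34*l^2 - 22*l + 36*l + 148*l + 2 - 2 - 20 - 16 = -18*l^3 + 4*l^2 + 162*l - 36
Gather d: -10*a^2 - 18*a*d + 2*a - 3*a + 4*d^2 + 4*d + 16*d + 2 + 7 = -10*a^2 - a + 4*d^2 + d*(20 - 18*a) + 9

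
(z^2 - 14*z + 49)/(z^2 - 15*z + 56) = (z - 7)/(z - 8)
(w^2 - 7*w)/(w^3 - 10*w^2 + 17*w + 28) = w/(w^2 - 3*w - 4)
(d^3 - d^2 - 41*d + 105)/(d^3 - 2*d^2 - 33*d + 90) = (d + 7)/(d + 6)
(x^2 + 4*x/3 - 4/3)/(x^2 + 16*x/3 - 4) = (x + 2)/(x + 6)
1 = 1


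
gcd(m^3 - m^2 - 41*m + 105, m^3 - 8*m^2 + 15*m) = m^2 - 8*m + 15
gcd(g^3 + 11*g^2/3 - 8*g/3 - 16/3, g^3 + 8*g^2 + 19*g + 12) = g^2 + 5*g + 4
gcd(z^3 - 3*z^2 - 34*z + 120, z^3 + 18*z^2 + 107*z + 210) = z + 6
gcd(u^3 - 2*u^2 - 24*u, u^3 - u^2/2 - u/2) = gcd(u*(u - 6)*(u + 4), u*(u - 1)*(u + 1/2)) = u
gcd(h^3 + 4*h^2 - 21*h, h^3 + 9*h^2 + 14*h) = h^2 + 7*h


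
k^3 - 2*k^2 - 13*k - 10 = (k - 5)*(k + 1)*(k + 2)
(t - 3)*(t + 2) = t^2 - t - 6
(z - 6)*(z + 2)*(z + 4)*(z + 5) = z^4 + 5*z^3 - 28*z^2 - 188*z - 240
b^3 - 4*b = b*(b - 2)*(b + 2)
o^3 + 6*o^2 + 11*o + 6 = (o + 1)*(o + 2)*(o + 3)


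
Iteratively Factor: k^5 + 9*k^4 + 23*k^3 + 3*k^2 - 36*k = (k - 1)*(k^4 + 10*k^3 + 33*k^2 + 36*k) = (k - 1)*(k + 3)*(k^3 + 7*k^2 + 12*k) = (k - 1)*(k + 3)*(k + 4)*(k^2 + 3*k) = (k - 1)*(k + 3)^2*(k + 4)*(k)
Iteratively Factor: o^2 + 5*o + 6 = (o + 2)*(o + 3)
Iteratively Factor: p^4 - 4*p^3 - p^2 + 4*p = (p - 4)*(p^3 - p) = (p - 4)*(p - 1)*(p^2 + p) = (p - 4)*(p - 1)*(p + 1)*(p)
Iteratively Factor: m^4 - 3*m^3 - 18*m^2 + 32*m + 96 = (m + 2)*(m^3 - 5*m^2 - 8*m + 48) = (m - 4)*(m + 2)*(m^2 - m - 12) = (m - 4)*(m + 2)*(m + 3)*(m - 4)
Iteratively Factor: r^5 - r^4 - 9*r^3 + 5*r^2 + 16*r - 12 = (r + 2)*(r^4 - 3*r^3 - 3*r^2 + 11*r - 6) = (r - 1)*(r + 2)*(r^3 - 2*r^2 - 5*r + 6) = (r - 1)*(r + 2)^2*(r^2 - 4*r + 3) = (r - 3)*(r - 1)*(r + 2)^2*(r - 1)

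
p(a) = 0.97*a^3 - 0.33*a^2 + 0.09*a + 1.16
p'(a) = 2.91*a^2 - 0.66*a + 0.09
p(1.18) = 2.40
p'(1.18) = 3.36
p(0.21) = 1.17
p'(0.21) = 0.08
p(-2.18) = -10.65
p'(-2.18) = 15.36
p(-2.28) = -12.26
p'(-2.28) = 16.72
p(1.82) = 6.08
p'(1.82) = 8.53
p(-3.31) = -37.93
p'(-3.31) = 34.16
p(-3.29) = -37.25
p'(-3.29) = 33.76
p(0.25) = 1.18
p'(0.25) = 0.11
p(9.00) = 682.37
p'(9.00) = 229.86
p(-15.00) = -3348.19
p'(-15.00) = 664.74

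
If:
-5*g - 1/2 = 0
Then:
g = -1/10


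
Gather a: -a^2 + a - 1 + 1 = -a^2 + a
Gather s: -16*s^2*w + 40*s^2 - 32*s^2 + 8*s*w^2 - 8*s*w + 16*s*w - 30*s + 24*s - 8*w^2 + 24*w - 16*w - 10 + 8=s^2*(8 - 16*w) + s*(8*w^2 + 8*w - 6) - 8*w^2 + 8*w - 2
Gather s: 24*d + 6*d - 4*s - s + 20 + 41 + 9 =30*d - 5*s + 70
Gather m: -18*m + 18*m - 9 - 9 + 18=0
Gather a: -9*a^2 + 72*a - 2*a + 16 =-9*a^2 + 70*a + 16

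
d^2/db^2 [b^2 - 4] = 2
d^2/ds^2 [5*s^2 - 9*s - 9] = 10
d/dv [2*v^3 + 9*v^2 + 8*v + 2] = 6*v^2 + 18*v + 8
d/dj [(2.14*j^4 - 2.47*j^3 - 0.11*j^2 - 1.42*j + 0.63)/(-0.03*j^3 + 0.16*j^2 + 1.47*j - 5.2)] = (-0.0642*j^6 + 0.6848*j^5 + 9.0389*j^4 - 51.859*j^3 + 38.6542*j^2 + 0.9424*j + 6.4579)/(0.0009*j^6 - 0.0096*j^5 - 0.0626*j^4 + 0.7824*j^3 + 0.4969*j^2 - 15.288*j + 27.04)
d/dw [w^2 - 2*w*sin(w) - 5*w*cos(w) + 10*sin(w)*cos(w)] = 5*w*sin(w) - 2*w*cos(w) + 2*w - 2*sin(w) - 5*cos(w) + 10*cos(2*w)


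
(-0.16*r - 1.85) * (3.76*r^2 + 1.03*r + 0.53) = -0.6016*r^3 - 7.1208*r^2 - 1.9903*r - 0.9805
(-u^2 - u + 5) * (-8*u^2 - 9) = 8*u^4 + 8*u^3 - 31*u^2 + 9*u - 45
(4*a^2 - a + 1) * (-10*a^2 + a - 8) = -40*a^4 + 14*a^3 - 43*a^2 + 9*a - 8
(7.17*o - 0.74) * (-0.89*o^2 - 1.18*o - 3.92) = -6.3813*o^3 - 7.802*o^2 - 27.2332*o + 2.9008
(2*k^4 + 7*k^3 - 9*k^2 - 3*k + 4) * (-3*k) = -6*k^5 - 21*k^4 + 27*k^3 + 9*k^2 - 12*k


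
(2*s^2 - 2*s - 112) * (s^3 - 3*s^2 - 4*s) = 2*s^5 - 8*s^4 - 114*s^3 + 344*s^2 + 448*s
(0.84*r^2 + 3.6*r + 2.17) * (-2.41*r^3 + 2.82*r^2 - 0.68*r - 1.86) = -2.0244*r^5 - 6.3072*r^4 + 4.3511*r^3 + 2.109*r^2 - 8.1716*r - 4.0362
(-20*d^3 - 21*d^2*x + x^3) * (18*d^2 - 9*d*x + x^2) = -360*d^5 - 198*d^4*x + 169*d^3*x^2 - 3*d^2*x^3 - 9*d*x^4 + x^5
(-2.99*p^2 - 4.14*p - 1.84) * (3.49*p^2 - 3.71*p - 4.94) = -10.4351*p^4 - 3.3557*p^3 + 23.7084*p^2 + 27.278*p + 9.0896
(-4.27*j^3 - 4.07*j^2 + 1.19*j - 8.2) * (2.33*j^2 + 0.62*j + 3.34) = -9.9491*j^5 - 12.1305*j^4 - 14.0125*j^3 - 31.962*j^2 - 1.1094*j - 27.388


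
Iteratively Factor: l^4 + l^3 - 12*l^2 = (l - 3)*(l^3 + 4*l^2) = (l - 3)*(l + 4)*(l^2) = l*(l - 3)*(l + 4)*(l)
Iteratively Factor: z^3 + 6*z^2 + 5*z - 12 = (z + 4)*(z^2 + 2*z - 3) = (z - 1)*(z + 4)*(z + 3)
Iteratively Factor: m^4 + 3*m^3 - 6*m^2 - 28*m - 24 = (m - 3)*(m^3 + 6*m^2 + 12*m + 8) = (m - 3)*(m + 2)*(m^2 + 4*m + 4) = (m - 3)*(m + 2)^2*(m + 2)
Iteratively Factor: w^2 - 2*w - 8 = (w - 4)*(w + 2)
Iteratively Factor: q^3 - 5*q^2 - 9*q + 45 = (q + 3)*(q^2 - 8*q + 15) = (q - 5)*(q + 3)*(q - 3)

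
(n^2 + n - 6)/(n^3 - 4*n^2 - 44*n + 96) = (n + 3)/(n^2 - 2*n - 48)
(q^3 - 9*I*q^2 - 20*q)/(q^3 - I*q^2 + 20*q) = (q - 4*I)/(q + 4*I)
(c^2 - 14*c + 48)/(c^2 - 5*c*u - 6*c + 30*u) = (8 - c)/(-c + 5*u)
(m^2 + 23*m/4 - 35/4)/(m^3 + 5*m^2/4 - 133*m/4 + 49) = (4*m - 5)/(4*m^2 - 23*m + 28)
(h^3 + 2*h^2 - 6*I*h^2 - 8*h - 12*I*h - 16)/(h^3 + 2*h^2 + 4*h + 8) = (h - 4*I)/(h + 2*I)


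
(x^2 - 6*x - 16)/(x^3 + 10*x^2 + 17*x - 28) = (x^2 - 6*x - 16)/(x^3 + 10*x^2 + 17*x - 28)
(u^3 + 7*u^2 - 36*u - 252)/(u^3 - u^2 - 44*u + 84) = (u + 6)/(u - 2)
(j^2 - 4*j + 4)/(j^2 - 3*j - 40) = (-j^2 + 4*j - 4)/(-j^2 + 3*j + 40)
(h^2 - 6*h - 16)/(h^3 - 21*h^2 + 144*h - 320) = (h + 2)/(h^2 - 13*h + 40)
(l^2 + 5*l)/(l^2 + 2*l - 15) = l/(l - 3)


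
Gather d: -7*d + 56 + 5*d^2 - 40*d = 5*d^2 - 47*d + 56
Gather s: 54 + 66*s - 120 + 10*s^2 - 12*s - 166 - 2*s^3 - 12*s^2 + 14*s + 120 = -2*s^3 - 2*s^2 + 68*s - 112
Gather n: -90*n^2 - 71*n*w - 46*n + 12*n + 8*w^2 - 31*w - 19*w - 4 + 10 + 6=-90*n^2 + n*(-71*w - 34) + 8*w^2 - 50*w + 12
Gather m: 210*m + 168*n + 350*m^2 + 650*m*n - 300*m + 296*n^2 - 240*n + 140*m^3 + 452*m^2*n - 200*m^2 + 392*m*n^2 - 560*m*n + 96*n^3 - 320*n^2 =140*m^3 + m^2*(452*n + 150) + m*(392*n^2 + 90*n - 90) + 96*n^3 - 24*n^2 - 72*n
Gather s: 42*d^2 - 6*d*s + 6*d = 42*d^2 - 6*d*s + 6*d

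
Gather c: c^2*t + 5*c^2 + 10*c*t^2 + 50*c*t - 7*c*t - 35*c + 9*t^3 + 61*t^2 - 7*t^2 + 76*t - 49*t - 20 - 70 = c^2*(t + 5) + c*(10*t^2 + 43*t - 35) + 9*t^3 + 54*t^2 + 27*t - 90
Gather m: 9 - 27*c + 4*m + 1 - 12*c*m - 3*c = -30*c + m*(4 - 12*c) + 10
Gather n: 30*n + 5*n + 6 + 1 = 35*n + 7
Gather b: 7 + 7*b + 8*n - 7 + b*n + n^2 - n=b*(n + 7) + n^2 + 7*n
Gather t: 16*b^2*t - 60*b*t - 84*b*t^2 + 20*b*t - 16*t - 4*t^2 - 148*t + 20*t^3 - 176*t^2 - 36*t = 20*t^3 + t^2*(-84*b - 180) + t*(16*b^2 - 40*b - 200)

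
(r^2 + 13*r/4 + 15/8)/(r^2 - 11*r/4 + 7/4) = (8*r^2 + 26*r + 15)/(2*(4*r^2 - 11*r + 7))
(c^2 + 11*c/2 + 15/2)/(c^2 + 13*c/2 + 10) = (c + 3)/(c + 4)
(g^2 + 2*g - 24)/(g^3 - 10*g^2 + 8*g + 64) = (g + 6)/(g^2 - 6*g - 16)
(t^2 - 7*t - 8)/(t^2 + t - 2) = (t^2 - 7*t - 8)/(t^2 + t - 2)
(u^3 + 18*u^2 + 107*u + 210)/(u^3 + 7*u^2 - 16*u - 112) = (u^2 + 11*u + 30)/(u^2 - 16)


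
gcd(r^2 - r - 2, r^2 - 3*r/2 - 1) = r - 2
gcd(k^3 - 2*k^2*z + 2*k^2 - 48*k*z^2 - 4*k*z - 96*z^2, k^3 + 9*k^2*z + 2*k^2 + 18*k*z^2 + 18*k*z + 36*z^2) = k^2 + 6*k*z + 2*k + 12*z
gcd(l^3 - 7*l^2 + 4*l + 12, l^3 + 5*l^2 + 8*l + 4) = l + 1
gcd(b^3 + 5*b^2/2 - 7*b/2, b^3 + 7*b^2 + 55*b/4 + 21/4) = b + 7/2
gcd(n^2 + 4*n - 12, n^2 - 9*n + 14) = n - 2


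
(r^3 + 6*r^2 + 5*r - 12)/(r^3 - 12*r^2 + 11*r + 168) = (r^2 + 3*r - 4)/(r^2 - 15*r + 56)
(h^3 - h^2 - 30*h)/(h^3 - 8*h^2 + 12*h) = (h + 5)/(h - 2)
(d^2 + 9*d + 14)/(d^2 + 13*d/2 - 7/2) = 2*(d + 2)/(2*d - 1)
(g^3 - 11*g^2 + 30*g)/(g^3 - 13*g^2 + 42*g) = (g - 5)/(g - 7)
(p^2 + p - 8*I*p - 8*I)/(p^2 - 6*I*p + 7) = (p^2 + p - 8*I*p - 8*I)/(p^2 - 6*I*p + 7)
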